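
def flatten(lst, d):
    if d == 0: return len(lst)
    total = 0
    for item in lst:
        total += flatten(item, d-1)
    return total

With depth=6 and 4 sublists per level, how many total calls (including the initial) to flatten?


At depth 0 (root): 1 call
At depth 1: each of 1 parents calls flatten on 4 children = 4 calls
At depth 2: each of 4 parents calls flatten on 4 children = 16 calls
At depth 3: each of 16 parents calls flatten on 4 children = 64 calls
At depth 4: each of 64 parents calls flatten on 4 children = 256 calls
At depth 5: each of 256 parents calls flatten on 4 children = 1024 calls
At depth 6: each of 1024 parents calls flatten on 4 children = 4096 calls
Total: 1 + 4 + 16 + 64 + 256 + 1024 + 4096 = 5461

5461


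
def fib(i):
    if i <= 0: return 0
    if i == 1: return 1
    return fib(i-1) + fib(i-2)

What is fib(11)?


Computing fib(11) bottom-up:
fib(0) = 0
fib(1) = 1
fib(2) = fib(1) + fib(0) = 1 + 0 = 1
fib(3) = fib(2) + fib(1) = 1 + 1 = 2
fib(4) = fib(3) + fib(2) = 2 + 1 = 3
fib(5) = fib(4) + fib(3) = 3 + 2 = 5
fib(6) = fib(5) + fib(4) = 5 + 3 = 8
fib(7) = fib(6) + fib(5) = 8 + 5 = 13
fib(8) = fib(7) + fib(6) = 13 + 8 = 21
fib(9) = fib(8) + fib(7) = 21 + 13 = 34
fib(10) = fib(9) + fib(8) = 34 + 21 = 55
fib(11) = fib(10) + fib(9) = 55 + 34 = 89

89


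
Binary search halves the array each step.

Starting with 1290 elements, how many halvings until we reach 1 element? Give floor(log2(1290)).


1290 / 2 = 645
645 / 2 = 322
322 / 2 = 161
161 / 2 = 80
80 / 2 = 40
40 / 2 = 20
20 / 2 = 10
10 / 2 = 5
5 / 2 = 2
2 / 2 = 1
Reached 1 after 10 halvings

10


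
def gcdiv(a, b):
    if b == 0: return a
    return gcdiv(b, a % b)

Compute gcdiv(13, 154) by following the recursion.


gcdiv(13, 154) = gcdiv(154, 13)
gcdiv(154, 13) = gcdiv(13, 11)
gcdiv(13, 11) = gcdiv(11, 2)
gcdiv(11, 2) = gcdiv(2, 1)
gcdiv(2, 1) = gcdiv(1, 0)
gcdiv(1, 0) = 1  (base case)

1


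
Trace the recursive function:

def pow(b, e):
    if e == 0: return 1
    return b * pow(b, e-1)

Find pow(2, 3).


pow(2, 3)
= 2 * pow(2, 2)
= 2 * 2 * pow(2, 1)
= 2 * 2 * 2 * pow(2, 0)
= 2 * 2 * 2 * 1
= 8

8


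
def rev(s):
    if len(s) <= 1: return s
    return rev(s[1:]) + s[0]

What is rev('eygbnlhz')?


rev('eygbnlhz') = rev('ygbnlhz') + 'e'
rev('ygbnlhz') = rev('gbnlhz') + 'y'
rev('gbnlhz') = rev('bnlhz') + 'g'
rev('bnlhz') = rev('nlhz') + 'b'
rev('nlhz') = rev('lhz') + 'n'
rev('lhz') = rev('hz') + 'l'
rev('hz') = rev('z') + 'h'
rev('z') = 'z'  (base case)
Concatenating: 'z' + 'h' + 'l' + 'n' + 'b' + 'g' + 'y' + 'e' = 'zhlnbgye'

zhlnbgye


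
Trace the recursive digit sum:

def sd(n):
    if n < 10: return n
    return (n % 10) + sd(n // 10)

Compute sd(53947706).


sd(53947706) = 6 + sd(5394770)
sd(5394770) = 0 + sd(539477)
sd(539477) = 7 + sd(53947)
sd(53947) = 7 + sd(5394)
sd(5394) = 4 + sd(539)
sd(539) = 9 + sd(53)
sd(53) = 3 + sd(5)
sd(5) = 5  (base case)
Total: 6 + 0 + 7 + 7 + 4 + 9 + 3 + 5 = 41

41


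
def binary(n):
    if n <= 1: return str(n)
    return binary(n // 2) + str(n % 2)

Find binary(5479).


binary(5479) = binary(2739) + '1'
binary(2739) = binary(1369) + '1'
binary(1369) = binary(684) + '1'
binary(684) = binary(342) + '0'
binary(342) = binary(171) + '0'
binary(171) = binary(85) + '1'
binary(85) = binary(42) + '1'
binary(42) = binary(21) + '0'
binary(21) = binary(10) + '1'
binary(10) = binary(5) + '0'
binary(5) = binary(2) + '1'
binary(2) = binary(1) + '0'
binary(1) = '1'  (base case)
Concatenating: '1' + '0' + '1' + '0' + '1' + '0' + '1' + '1' + '0' + '0' + '1' + '1' + '1' = '1010101100111'

1010101100111


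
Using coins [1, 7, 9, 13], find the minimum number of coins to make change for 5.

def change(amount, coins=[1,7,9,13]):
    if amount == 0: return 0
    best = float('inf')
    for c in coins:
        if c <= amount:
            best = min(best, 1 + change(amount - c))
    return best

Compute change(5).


Building up with DP:
change(0) = 0
change(1) = min(1+change(0)=1+0=1) = 1
change(2) = min(1+change(1)=1+1=2) = 2
change(3) = min(1+change(2)=1+2=3) = 3
change(4) = min(1+change(3)=1+3=4) = 4
change(5) = min(1+change(4)=1+4=5) = 5

5


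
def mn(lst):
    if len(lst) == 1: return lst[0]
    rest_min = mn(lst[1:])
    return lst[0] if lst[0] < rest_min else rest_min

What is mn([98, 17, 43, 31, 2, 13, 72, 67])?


mn([98, 17, 43, 31, 2, 13, 72, 67]): compare 98 with mn([17, 43, 31, 2, 13, 72, 67])
mn([17, 43, 31, 2, 13, 72, 67]): compare 17 with mn([43, 31, 2, 13, 72, 67])
mn([43, 31, 2, 13, 72, 67]): compare 43 with mn([31, 2, 13, 72, 67])
mn([31, 2, 13, 72, 67]): compare 31 with mn([2, 13, 72, 67])
mn([2, 13, 72, 67]): compare 2 with mn([13, 72, 67])
mn([13, 72, 67]): compare 13 with mn([72, 67])
mn([72, 67]): compare 72 with mn([67])
mn([67]) = 67  (base case)
Compare 72 with 67 -> 67
Compare 13 with 67 -> 13
Compare 2 with 13 -> 2
Compare 31 with 2 -> 2
Compare 43 with 2 -> 2
Compare 17 with 2 -> 2
Compare 98 with 2 -> 2

2


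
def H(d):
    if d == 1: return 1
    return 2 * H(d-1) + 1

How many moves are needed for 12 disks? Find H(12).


H(12) = 2 * H(11) + 1
H(11) = 2 * H(10) + 1
H(10) = 2 * H(9) + 1
H(9) = 2 * H(8) + 1
H(8) = 2 * H(7) + 1
H(7) = 2 * H(6) + 1
H(6) = 2 * H(5) + 1
H(5) = 2 * H(4) + 1
H(4) = 2 * H(3) + 1
H(3) = 2 * H(2) + 1
H(2) = 2 * H(1) + 1
H(1) = 1  (base case)
H(2) = 2 * 1 + 1 = 3
H(3) = 2 * 3 + 1 = 7
H(4) = 2 * 7 + 1 = 15
H(5) = 2 * 15 + 1 = 31
H(6) = 2 * 31 + 1 = 63
H(7) = 2 * 63 + 1 = 127
H(8) = 2 * 127 + 1 = 255
H(9) = 2 * 255 + 1 = 511
H(10) = 2 * 511 + 1 = 1023
H(11) = 2 * 1023 + 1 = 2047
H(12) = 2 * 2047 + 1 = 4095

4095


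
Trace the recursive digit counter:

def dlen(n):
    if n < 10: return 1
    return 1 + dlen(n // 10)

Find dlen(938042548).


dlen(938042548) = 1 + dlen(93804254)
dlen(93804254) = 1 + dlen(9380425)
dlen(9380425) = 1 + dlen(938042)
dlen(938042) = 1 + dlen(93804)
dlen(93804) = 1 + dlen(9380)
dlen(9380) = 1 + dlen(938)
dlen(938) = 1 + dlen(93)
dlen(93) = 1 + dlen(9)
dlen(9) = 1  (base case: 9 < 10)
Unwinding: 1 + 1 + 1 + 1 + 1 + 1 + 1 + 1 + 1 = 9

9


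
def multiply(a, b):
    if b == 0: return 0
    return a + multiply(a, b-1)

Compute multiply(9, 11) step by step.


multiply(9, 11) = 9 + multiply(9, 10)
multiply(9, 10) = 9 + multiply(9, 9)
multiply(9, 9) = 9 + multiply(9, 8)
multiply(9, 8) = 9 + multiply(9, 7)
multiply(9, 7) = 9 + multiply(9, 6)
multiply(9, 6) = 9 + multiply(9, 5)
multiply(9, 5) = 9 + multiply(9, 4)
multiply(9, 4) = 9 + multiply(9, 3)
multiply(9, 3) = 9 + multiply(9, 2)
multiply(9, 2) = 9 + multiply(9, 1)
multiply(9, 1) = 9 + multiply(9, 0)
multiply(9, 0) = 0  (base case)
Total: 9 + 9 + 9 + 9 + 9 + 9 + 9 + 9 + 9 + 9 + 9 + 0 = 99

99


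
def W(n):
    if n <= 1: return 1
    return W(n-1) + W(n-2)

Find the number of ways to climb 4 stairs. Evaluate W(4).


Building up from base cases:
W(0) = 1
W(1) = 1
W(2) = W(1) + W(0) = 1 + 1 = 2
W(3) = W(2) + W(1) = 2 + 1 = 3
W(4) = W(3) + W(2) = 3 + 2 = 5

5


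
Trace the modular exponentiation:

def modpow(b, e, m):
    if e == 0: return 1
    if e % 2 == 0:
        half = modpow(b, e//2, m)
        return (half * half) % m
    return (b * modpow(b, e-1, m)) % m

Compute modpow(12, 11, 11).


modpow(12, 11, 11): e is odd, compute modpow(12, 10, 11)
  modpow(12, 10, 11): e is even, compute modpow(12, 5, 11)
    modpow(12, 5, 11): e is odd, compute modpow(12, 4, 11)
      modpow(12, 4, 11): e is even, compute modpow(12, 2, 11)
        modpow(12, 2, 11): e is even, compute modpow(12, 1, 11)
          modpow(12, 1, 11): e is odd, compute modpow(12, 0, 11)
          modpow(12, 0, 11) = 1
          (12 * 1) % 11 = 1
        half=1, (1*1) % 11 = 1
      half=1, (1*1) % 11 = 1
    (12 * 1) % 11 = 1
  half=1, (1*1) % 11 = 1
(12 * 1) % 11 = 1

1


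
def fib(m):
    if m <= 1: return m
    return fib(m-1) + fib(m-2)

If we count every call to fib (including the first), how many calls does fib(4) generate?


Let C(n) = total calls for fib(n)
C(0) = 1, C(1) = 1
C(2) = 1 + C(1) + C(0) = 1 + 1 + 1 = 3
C(3) = 1 + C(2) + C(1) = 1 + 3 + 1 = 5
C(4) = 1 + C(3) + C(2) = 1 + 5 + 3 = 9

9


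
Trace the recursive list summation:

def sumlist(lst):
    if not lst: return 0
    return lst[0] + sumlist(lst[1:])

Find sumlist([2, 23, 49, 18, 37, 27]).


sumlist([2, 23, 49, 18, 37, 27]) = 2 + sumlist([23, 49, 18, 37, 27])
sumlist([23, 49, 18, 37, 27]) = 23 + sumlist([49, 18, 37, 27])
sumlist([49, 18, 37, 27]) = 49 + sumlist([18, 37, 27])
sumlist([18, 37, 27]) = 18 + sumlist([37, 27])
sumlist([37, 27]) = 37 + sumlist([27])
sumlist([27]) = 27 + sumlist([])
sumlist([]) = 0  (base case)
Total: 2 + 23 + 49 + 18 + 37 + 27 + 0 = 156

156


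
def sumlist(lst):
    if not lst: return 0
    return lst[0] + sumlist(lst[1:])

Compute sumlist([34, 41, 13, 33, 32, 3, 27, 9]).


sumlist([34, 41, 13, 33, 32, 3, 27, 9]) = 34 + sumlist([41, 13, 33, 32, 3, 27, 9])
sumlist([41, 13, 33, 32, 3, 27, 9]) = 41 + sumlist([13, 33, 32, 3, 27, 9])
sumlist([13, 33, 32, 3, 27, 9]) = 13 + sumlist([33, 32, 3, 27, 9])
sumlist([33, 32, 3, 27, 9]) = 33 + sumlist([32, 3, 27, 9])
sumlist([32, 3, 27, 9]) = 32 + sumlist([3, 27, 9])
sumlist([3, 27, 9]) = 3 + sumlist([27, 9])
sumlist([27, 9]) = 27 + sumlist([9])
sumlist([9]) = 9 + sumlist([])
sumlist([]) = 0  (base case)
Total: 34 + 41 + 13 + 33 + 32 + 3 + 27 + 9 + 0 = 192

192


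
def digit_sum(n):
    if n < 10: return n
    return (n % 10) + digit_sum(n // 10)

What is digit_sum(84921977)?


digit_sum(84921977) = 7 + digit_sum(8492197)
digit_sum(8492197) = 7 + digit_sum(849219)
digit_sum(849219) = 9 + digit_sum(84921)
digit_sum(84921) = 1 + digit_sum(8492)
digit_sum(8492) = 2 + digit_sum(849)
digit_sum(849) = 9 + digit_sum(84)
digit_sum(84) = 4 + digit_sum(8)
digit_sum(8) = 8  (base case)
Total: 7 + 7 + 9 + 1 + 2 + 9 + 4 + 8 = 47

47


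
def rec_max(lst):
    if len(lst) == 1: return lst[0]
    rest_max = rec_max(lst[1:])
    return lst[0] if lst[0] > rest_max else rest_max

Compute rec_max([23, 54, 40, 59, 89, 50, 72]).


rec_max([23, 54, 40, 59, 89, 50, 72]): compare 23 with rec_max([54, 40, 59, 89, 50, 72])
rec_max([54, 40, 59, 89, 50, 72]): compare 54 with rec_max([40, 59, 89, 50, 72])
rec_max([40, 59, 89, 50, 72]): compare 40 with rec_max([59, 89, 50, 72])
rec_max([59, 89, 50, 72]): compare 59 with rec_max([89, 50, 72])
rec_max([89, 50, 72]): compare 89 with rec_max([50, 72])
rec_max([50, 72]): compare 50 with rec_max([72])
rec_max([72]) = 72  (base case)
Compare 50 with 72 -> 72
Compare 89 with 72 -> 89
Compare 59 with 89 -> 89
Compare 40 with 89 -> 89
Compare 54 with 89 -> 89
Compare 23 with 89 -> 89

89


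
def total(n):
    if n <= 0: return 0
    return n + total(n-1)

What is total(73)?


total(73)
= 73 + 72 + 71 + 70 + 69 + 68 + 67 + 66 + 65 + 64 + 63 + 62 + 61 + 60 + 59 + 58 + 57 + 56 + 55 + 54 + 53 + 52 + 51 + 50 + 49 + 48 + 47 + 46 + 45 + 44 + 43 + 42 + 41 + 40 + 39 + 38 + 37 + 36 + 35 + 34 + 33 + 32 + 31 + 30 + 29 + 28 + 27 + 26 + 25 + 24 + 23 + 22 + 21 + 20 + 19 + 18 + 17 + 16 + 15 + 14 + 13 + 12 + 11 + 10 + 9 + 8 + 7 + 6 + 5 + 4 + 3 + 2 + 1 + total(0)
= 73 + 72 + 71 + 70 + 69 + 68 + 67 + 66 + 65 + 64 + 63 + 62 + 61 + 60 + 59 + 58 + 57 + 56 + 55 + 54 + 53 + 52 + 51 + 50 + 49 + 48 + 47 + 46 + 45 + 44 + 43 + 42 + 41 + 40 + 39 + 38 + 37 + 36 + 35 + 34 + 33 + 32 + 31 + 30 + 29 + 28 + 27 + 26 + 25 + 24 + 23 + 22 + 21 + 20 + 19 + 18 + 17 + 16 + 15 + 14 + 13 + 12 + 11 + 10 + 9 + 8 + 7 + 6 + 5 + 4 + 3 + 2 + 1 + 0
= 2701

2701


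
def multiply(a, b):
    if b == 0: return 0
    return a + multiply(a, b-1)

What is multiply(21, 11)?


multiply(21, 11) = 21 + multiply(21, 10)
multiply(21, 10) = 21 + multiply(21, 9)
multiply(21, 9) = 21 + multiply(21, 8)
multiply(21, 8) = 21 + multiply(21, 7)
multiply(21, 7) = 21 + multiply(21, 6)
multiply(21, 6) = 21 + multiply(21, 5)
multiply(21, 5) = 21 + multiply(21, 4)
multiply(21, 4) = 21 + multiply(21, 3)
multiply(21, 3) = 21 + multiply(21, 2)
multiply(21, 2) = 21 + multiply(21, 1)
multiply(21, 1) = 21 + multiply(21, 0)
multiply(21, 0) = 0  (base case)
Total: 21 + 21 + 21 + 21 + 21 + 21 + 21 + 21 + 21 + 21 + 21 + 0 = 231

231


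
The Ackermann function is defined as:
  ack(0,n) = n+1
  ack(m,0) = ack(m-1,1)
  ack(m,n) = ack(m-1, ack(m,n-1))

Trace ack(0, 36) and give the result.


ack(0, 36) = 37
Result: ack(0, 36) = 37

37


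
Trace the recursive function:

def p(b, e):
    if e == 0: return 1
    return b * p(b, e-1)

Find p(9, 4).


p(9, 4)
= 9 * p(9, 3)
= 9 * 9 * p(9, 2)
= 9 * 9 * 9 * p(9, 1)
= 9 * 9 * 9 * 9 * p(9, 0)
= 9 * 9 * 9 * 9 * 1
= 6561

6561


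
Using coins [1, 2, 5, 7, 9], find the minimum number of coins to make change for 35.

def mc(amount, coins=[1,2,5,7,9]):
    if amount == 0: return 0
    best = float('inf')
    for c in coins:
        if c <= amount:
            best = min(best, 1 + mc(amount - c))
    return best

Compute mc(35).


Building up with DP:
mc(0) = 0
mc(1) = min(1+mc(0)=1+0=1) = 1
mc(2) = min(1+mc(1)=1+1=2, 1+mc(0)=1+0=1) = 1
mc(3) = min(1+mc(2)=1+1=2, 1+mc(1)=1+1=2) = 2
mc(4) = min(1+mc(3)=1+2=3, 1+mc(2)=1+1=2) = 2
mc(5) = min(1+mc(4)=1+2=3, 1+mc(3)=1+2=3, 1+mc(0)=1+0=1) = 1
mc(6) = min(1+mc(5)=1+1=2, 1+mc(4)=1+2=3, 1+mc(1)=1+1=2) = 2
mc(7) = min(1+mc(6)=1+2=3, 1+mc(5)=1+1=2, 1+mc(2)=1+1=2, 1+mc(0)=1+0=1) = 1
mc(8) = min(1+mc(7)=1+1=2, 1+mc(6)=1+2=3, 1+mc(3)=1+2=3, 1+mc(1)=1+1=2) = 2
mc(9) = min(1+mc(8)=1+2=3, 1+mc(7)=1+1=2, 1+mc(4)=1+2=3, 1+mc(2)=1+1=2, 1+mc(0)=1+0=1) = 1
mc(10) = min(1+mc(9)=1+1=2, 1+mc(8)=1+2=3, 1+mc(5)=1+1=2, 1+mc(3)=1+2=3, 1+mc(1)=1+1=2) = 2
mc(11) = min(1+mc(10)=1+2=3, 1+mc(9)=1+1=2, 1+mc(6)=1+2=3, 1+mc(4)=1+2=3, 1+mc(2)=1+1=2) = 2
mc(12) = min(1+mc(11)=1+2=3, 1+mc(10)=1+2=3, 1+mc(7)=1+1=2, 1+mc(5)=1+1=2, 1+mc(3)=1+2=3) = 2
mc(13) = min(1+mc(12)=1+2=3, 1+mc(11)=1+2=3, 1+mc(8)=1+2=3, 1+mc(6)=1+2=3, 1+mc(4)=1+2=3) = 3
mc(14) = min(1+mc(13)=1+3=4, 1+mc(12)=1+2=3, 1+mc(9)=1+1=2, 1+mc(7)=1+1=2, 1+mc(5)=1+1=2) = 2
mc(15) = min(1+mc(14)=1+2=3, 1+mc(13)=1+3=4, 1+mc(10)=1+2=3, 1+mc(8)=1+2=3, 1+mc(6)=1+2=3) = 3
mc(16) = min(1+mc(15)=1+3=4, 1+mc(14)=1+2=3, 1+mc(11)=1+2=3, 1+mc(9)=1+1=2, 1+mc(7)=1+1=2) = 2
mc(17) = min(1+mc(16)=1+2=3, 1+mc(15)=1+3=4, 1+mc(12)=1+2=3, 1+mc(10)=1+2=3, 1+mc(8)=1+2=3) = 3
mc(18) = min(1+mc(17)=1+3=4, 1+mc(16)=1+2=3, 1+mc(13)=1+3=4, 1+mc(11)=1+2=3, 1+mc(9)=1+1=2) = 2
mc(19) = min(1+mc(18)=1+2=3, 1+mc(17)=1+3=4, 1+mc(14)=1+2=3, 1+mc(12)=1+2=3, 1+mc(10)=1+2=3) = 3
mc(20) = min(1+mc(19)=1+3=4, 1+mc(18)=1+2=3, 1+mc(15)=1+3=4, 1+mc(13)=1+3=4, 1+mc(11)=1+2=3) = 3
mc(21) = min(1+mc(20)=1+3=4, 1+mc(19)=1+3=4, 1+mc(16)=1+2=3, 1+mc(14)=1+2=3, 1+mc(12)=1+2=3) = 3
mc(22) = min(1+mc(21)=1+3=4, 1+mc(20)=1+3=4, 1+mc(17)=1+3=4, 1+mc(15)=1+3=4, 1+mc(13)=1+3=4) = 4
mc(23) = min(1+mc(22)=1+4=5, 1+mc(21)=1+3=4, 1+mc(18)=1+2=3, 1+mc(16)=1+2=3, 1+mc(14)=1+2=3) = 3
mc(24) = min(1+mc(23)=1+3=4, 1+mc(22)=1+4=5, 1+mc(19)=1+3=4, 1+mc(17)=1+3=4, 1+mc(15)=1+3=4) = 4
mc(25) = min(1+mc(24)=1+4=5, 1+mc(23)=1+3=4, 1+mc(20)=1+3=4, 1+mc(18)=1+2=3, 1+mc(16)=1+2=3) = 3
mc(26) = min(1+mc(25)=1+3=4, 1+mc(24)=1+4=5, 1+mc(21)=1+3=4, 1+mc(19)=1+3=4, 1+mc(17)=1+3=4) = 4
mc(27) = min(1+mc(26)=1+4=5, 1+mc(25)=1+3=4, 1+mc(22)=1+4=5, 1+mc(20)=1+3=4, 1+mc(18)=1+2=3) = 3
mc(28) = min(1+mc(27)=1+3=4, 1+mc(26)=1+4=5, 1+mc(23)=1+3=4, 1+mc(21)=1+3=4, 1+mc(19)=1+3=4) = 4
mc(29) = min(1+mc(28)=1+4=5, 1+mc(27)=1+3=4, 1+mc(24)=1+4=5, 1+mc(22)=1+4=5, 1+mc(20)=1+3=4) = 4
mc(30) = min(1+mc(29)=1+4=5, 1+mc(28)=1+4=5, 1+mc(25)=1+3=4, 1+mc(23)=1+3=4, 1+mc(21)=1+3=4) = 4
mc(31) = min(1+mc(30)=1+4=5, 1+mc(29)=1+4=5, 1+mc(26)=1+4=5, 1+mc(24)=1+4=5, 1+mc(22)=1+4=5) = 5
mc(32) = min(1+mc(31)=1+5=6, 1+mc(30)=1+4=5, 1+mc(27)=1+3=4, 1+mc(25)=1+3=4, 1+mc(23)=1+3=4) = 4
mc(33) = min(1+mc(32)=1+4=5, 1+mc(31)=1+5=6, 1+mc(28)=1+4=5, 1+mc(26)=1+4=5, 1+mc(24)=1+4=5) = 5
mc(34) = min(1+mc(33)=1+5=6, 1+mc(32)=1+4=5, 1+mc(29)=1+4=5, 1+mc(27)=1+3=4, 1+mc(25)=1+3=4) = 4
mc(35) = min(1+mc(34)=1+4=5, 1+mc(33)=1+5=6, 1+mc(30)=1+4=5, 1+mc(28)=1+4=5, 1+mc(26)=1+4=5) = 5

5


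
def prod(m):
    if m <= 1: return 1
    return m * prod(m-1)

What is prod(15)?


prod(15)
= 15 * prod(14)
= 15 * 14 * prod(13)
= 15 * 14 * 13 * prod(12)
= 15 * 14 * 13 * 12 * prod(11)
= 15 * 14 * 13 * 12 * 11 * prod(10)
= 15 * 14 * 13 * 12 * 11 * 10 * prod(9)
= 15 * 14 * 13 * 12 * 11 * 10 * 9 * prod(8)
= 15 * 14 * 13 * 12 * 11 * 10 * 9 * 8 * prod(7)
= 15 * 14 * 13 * 12 * 11 * 10 * 9 * 8 * 7 * prod(6)
= 15 * 14 * 13 * 12 * 11 * 10 * 9 * 8 * 7 * 6 * prod(5)
= 15 * 14 * 13 * 12 * 11 * 10 * 9 * 8 * 7 * 6 * 5 * prod(4)
= 15 * 14 * 13 * 12 * 11 * 10 * 9 * 8 * 7 * 6 * 5 * 4 * prod(3)
= 15 * 14 * 13 * 12 * 11 * 10 * 9 * 8 * 7 * 6 * 5 * 4 * 3 * prod(2)
= 15 * 14 * 13 * 12 * 11 * 10 * 9 * 8 * 7 * 6 * 5 * 4 * 3 * 2 * prod(1)
= 15 * 14 * 13 * 12 * 11 * 10 * 9 * 8 * 7 * 6 * 5 * 4 * 3 * 2 * 1
= 1307674368000

1307674368000


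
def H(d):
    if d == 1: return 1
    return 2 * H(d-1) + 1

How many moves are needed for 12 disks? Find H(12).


H(12) = 2 * H(11) + 1
H(11) = 2 * H(10) + 1
H(10) = 2 * H(9) + 1
H(9) = 2 * H(8) + 1
H(8) = 2 * H(7) + 1
H(7) = 2 * H(6) + 1
H(6) = 2 * H(5) + 1
H(5) = 2 * H(4) + 1
H(4) = 2 * H(3) + 1
H(3) = 2 * H(2) + 1
H(2) = 2 * H(1) + 1
H(1) = 1  (base case)
H(2) = 2 * 1 + 1 = 3
H(3) = 2 * 3 + 1 = 7
H(4) = 2 * 7 + 1 = 15
H(5) = 2 * 15 + 1 = 31
H(6) = 2 * 31 + 1 = 63
H(7) = 2 * 63 + 1 = 127
H(8) = 2 * 127 + 1 = 255
H(9) = 2 * 255 + 1 = 511
H(10) = 2 * 511 + 1 = 1023
H(11) = 2 * 1023 + 1 = 2047
H(12) = 2 * 2047 + 1 = 4095

4095


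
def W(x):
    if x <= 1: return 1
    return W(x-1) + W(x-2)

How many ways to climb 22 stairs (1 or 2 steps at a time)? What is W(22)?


Building up from base cases:
W(0) = 1
W(1) = 1
W(2) = W(1) + W(0) = 1 + 1 = 2
W(3) = W(2) + W(1) = 2 + 1 = 3
W(4) = W(3) + W(2) = 3 + 2 = 5
W(5) = W(4) + W(3) = 5 + 3 = 8
W(6) = W(5) + W(4) = 8 + 5 = 13
W(7) = W(6) + W(5) = 13 + 8 = 21
W(8) = W(7) + W(6) = 21 + 13 = 34
W(9) = W(8) + W(7) = 34 + 21 = 55
W(10) = W(9) + W(8) = 55 + 34 = 89
W(11) = W(10) + W(9) = 89 + 55 = 144
W(12) = W(11) + W(10) = 144 + 89 = 233
W(13) = W(12) + W(11) = 233 + 144 = 377
W(14) = W(13) + W(12) = 377 + 233 = 610
W(15) = W(14) + W(13) = 610 + 377 = 987
W(16) = W(15) + W(14) = 987 + 610 = 1597
W(17) = W(16) + W(15) = 1597 + 987 = 2584
W(18) = W(17) + W(16) = 2584 + 1597 = 4181
W(19) = W(18) + W(17) = 4181 + 2584 = 6765
W(20) = W(19) + W(18) = 6765 + 4181 = 10946
W(21) = W(20) + W(19) = 10946 + 6765 = 17711
W(22) = W(21) + W(20) = 17711 + 10946 = 28657

28657


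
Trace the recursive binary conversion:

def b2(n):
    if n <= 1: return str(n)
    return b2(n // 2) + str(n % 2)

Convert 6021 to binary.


b2(6021) = b2(3010) + '1'
b2(3010) = b2(1505) + '0'
b2(1505) = b2(752) + '1'
b2(752) = b2(376) + '0'
b2(376) = b2(188) + '0'
b2(188) = b2(94) + '0'
b2(94) = b2(47) + '0'
b2(47) = b2(23) + '1'
b2(23) = b2(11) + '1'
b2(11) = b2(5) + '1'
b2(5) = b2(2) + '1'
b2(2) = b2(1) + '0'
b2(1) = '1'  (base case)
Concatenating: '1' + '0' + '1' + '1' + '1' + '1' + '0' + '0' + '0' + '0' + '1' + '0' + '1' = '1011110000101'

1011110000101


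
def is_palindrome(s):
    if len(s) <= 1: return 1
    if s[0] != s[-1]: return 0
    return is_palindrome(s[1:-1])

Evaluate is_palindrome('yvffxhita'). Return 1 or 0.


is_palindrome('yvffxhita'): s[0]='y' != s[-1]='a' -> return 0
Result: 0 (not a palindrome)

0


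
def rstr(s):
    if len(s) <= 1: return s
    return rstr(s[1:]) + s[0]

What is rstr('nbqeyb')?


rstr('nbqeyb') = rstr('bqeyb') + 'n'
rstr('bqeyb') = rstr('qeyb') + 'b'
rstr('qeyb') = rstr('eyb') + 'q'
rstr('eyb') = rstr('yb') + 'e'
rstr('yb') = rstr('b') + 'y'
rstr('b') = 'b'  (base case)
Concatenating: 'b' + 'y' + 'e' + 'q' + 'b' + 'n' = 'byeqbn'

byeqbn


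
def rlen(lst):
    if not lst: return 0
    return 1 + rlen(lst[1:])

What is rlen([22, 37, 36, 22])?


rlen([22, 37, 36, 22]) = 1 + rlen([37, 36, 22])
rlen([37, 36, 22]) = 1 + rlen([36, 22])
rlen([36, 22]) = 1 + rlen([22])
rlen([22]) = 1 + rlen([])
rlen([]) = 0  (base case)
Unwinding: 1 + 1 + 1 + 1 + 0 = 4

4


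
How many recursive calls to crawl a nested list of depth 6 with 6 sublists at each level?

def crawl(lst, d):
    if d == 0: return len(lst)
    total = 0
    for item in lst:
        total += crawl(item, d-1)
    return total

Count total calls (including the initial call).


At depth 0 (root): 1 call
At depth 1: each of 1 parents calls crawl on 6 children = 6 calls
At depth 2: each of 6 parents calls crawl on 6 children = 36 calls
At depth 3: each of 36 parents calls crawl on 6 children = 216 calls
At depth 4: each of 216 parents calls crawl on 6 children = 1296 calls
At depth 5: each of 1296 parents calls crawl on 6 children = 7776 calls
At depth 6: each of 7776 parents calls crawl on 6 children = 46656 calls
Total: 1 + 6 + 36 + 216 + 1296 + 7776 + 46656 = 55987

55987


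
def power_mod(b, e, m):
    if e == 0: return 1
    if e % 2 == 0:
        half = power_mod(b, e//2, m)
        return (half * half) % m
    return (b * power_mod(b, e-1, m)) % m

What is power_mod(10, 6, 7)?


power_mod(10, 6, 7): e is even, compute power_mod(10, 3, 7)
  power_mod(10, 3, 7): e is odd, compute power_mod(10, 2, 7)
    power_mod(10, 2, 7): e is even, compute power_mod(10, 1, 7)
      power_mod(10, 1, 7): e is odd, compute power_mod(10, 0, 7)
        power_mod(10, 0, 7) = 1
      (10 * 1) % 7 = 3
    half=3, (3*3) % 7 = 2
  (10 * 2) % 7 = 6
half=6, (6*6) % 7 = 1

1


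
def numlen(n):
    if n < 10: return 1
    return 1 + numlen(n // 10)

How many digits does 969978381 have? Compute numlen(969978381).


numlen(969978381) = 1 + numlen(96997838)
numlen(96997838) = 1 + numlen(9699783)
numlen(9699783) = 1 + numlen(969978)
numlen(969978) = 1 + numlen(96997)
numlen(96997) = 1 + numlen(9699)
numlen(9699) = 1 + numlen(969)
numlen(969) = 1 + numlen(96)
numlen(96) = 1 + numlen(9)
numlen(9) = 1  (base case: 9 < 10)
Unwinding: 1 + 1 + 1 + 1 + 1 + 1 + 1 + 1 + 1 = 9

9


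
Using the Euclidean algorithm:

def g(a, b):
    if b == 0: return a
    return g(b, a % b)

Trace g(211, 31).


g(211, 31) = g(31, 25)
g(31, 25) = g(25, 6)
g(25, 6) = g(6, 1)
g(6, 1) = g(1, 0)
g(1, 0) = 1  (base case)

1


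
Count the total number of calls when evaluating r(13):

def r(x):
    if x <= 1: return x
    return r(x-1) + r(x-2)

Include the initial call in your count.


Let C(n) = total calls for r(n)
C(0) = 1, C(1) = 1
C(2) = 1 + C(1) + C(0) = 1 + 1 + 1 = 3
C(3) = 1 + C(2) + C(1) = 1 + 3 + 1 = 5
C(4) = 1 + C(3) + C(2) = 1 + 5 + 3 = 9
C(5) = 1 + C(4) + C(3) = 1 + 9 + 5 = 15
C(6) = 1 + C(5) + C(4) = 1 + 15 + 9 = 25
C(7) = 1 + C(6) + C(5) = 1 + 25 + 15 = 41
C(8) = 1 + C(7) + C(6) = 1 + 41 + 25 = 67
C(9) = 1 + C(8) + C(7) = 1 + 67 + 41 = 109
C(10) = 1 + C(9) + C(8) = 1 + 109 + 67 = 177
C(11) = 1 + C(10) + C(9) = 1 + 177 + 109 = 287
C(12) = 1 + C(11) + C(10) = 1 + 287 + 177 = 465
C(13) = 1 + C(12) + C(11) = 1 + 465 + 287 = 753

753


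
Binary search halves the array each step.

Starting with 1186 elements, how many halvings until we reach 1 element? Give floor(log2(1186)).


1186 / 2 = 593
593 / 2 = 296
296 / 2 = 148
148 / 2 = 74
74 / 2 = 37
37 / 2 = 18
18 / 2 = 9
9 / 2 = 4
4 / 2 = 2
2 / 2 = 1
Reached 1 after 10 halvings

10


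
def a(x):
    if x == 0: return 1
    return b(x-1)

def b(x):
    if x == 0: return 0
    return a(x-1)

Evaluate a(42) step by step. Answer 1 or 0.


a(42) = b(41)
b(41) = a(40)
a(40) = b(39)
b(39) = a(38)
a(38) = b(37)
b(37) = a(36)
a(36) = b(35)
b(35) = a(34)
a(34) = b(33)
b(33) = a(32)
a(32) = b(31)
b(31) = a(30)
a(30) = b(29)
b(29) = a(28)
a(28) = b(27)
b(27) = a(26)
a(26) = b(25)
b(25) = a(24)
a(24) = b(23)
b(23) = a(22)
a(22) = b(21)
b(21) = a(20)
a(20) = b(19)
b(19) = a(18)
a(18) = b(17)
b(17) = a(16)
a(16) = b(15)
b(15) = a(14)
a(14) = b(13)
b(13) = a(12)
a(12) = b(11)
b(11) = a(10)
a(10) = b(9)
b(9) = a(8)
a(8) = b(7)
b(7) = a(6)
a(6) = b(5)
b(5) = a(4)
a(4) = b(3)
b(3) = a(2)
a(2) = b(1)
b(1) = a(0)
a(0) = 1  (base case)
Result: 1

1


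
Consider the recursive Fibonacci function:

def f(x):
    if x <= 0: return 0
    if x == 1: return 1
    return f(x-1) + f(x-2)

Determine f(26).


Computing f(26) bottom-up:
f(0) = 0
f(1) = 1
f(2) = f(1) + f(0) = 1 + 0 = 1
f(3) = f(2) + f(1) = 1 + 1 = 2
f(4) = f(3) + f(2) = 2 + 1 = 3
f(5) = f(4) + f(3) = 3 + 2 = 5
f(6) = f(5) + f(4) = 5 + 3 = 8
f(7) = f(6) + f(5) = 8 + 5 = 13
f(8) = f(7) + f(6) = 13 + 8 = 21
f(9) = f(8) + f(7) = 21 + 13 = 34
f(10) = f(9) + f(8) = 34 + 21 = 55
f(11) = f(10) + f(9) = 55 + 34 = 89
f(12) = f(11) + f(10) = 89 + 55 = 144
f(13) = f(12) + f(11) = 144 + 89 = 233
f(14) = f(13) + f(12) = 233 + 144 = 377
f(15) = f(14) + f(13) = 377 + 233 = 610
f(16) = f(15) + f(14) = 610 + 377 = 987
f(17) = f(16) + f(15) = 987 + 610 = 1597
f(18) = f(17) + f(16) = 1597 + 987 = 2584
f(19) = f(18) + f(17) = 2584 + 1597 = 4181
f(20) = f(19) + f(18) = 4181 + 2584 = 6765
f(21) = f(20) + f(19) = 6765 + 4181 = 10946
f(22) = f(21) + f(20) = 10946 + 6765 = 17711
f(23) = f(22) + f(21) = 17711 + 10946 = 28657
f(24) = f(23) + f(22) = 28657 + 17711 = 46368
f(25) = f(24) + f(23) = 46368 + 28657 = 75025
f(26) = f(25) + f(24) = 75025 + 46368 = 121393

121393


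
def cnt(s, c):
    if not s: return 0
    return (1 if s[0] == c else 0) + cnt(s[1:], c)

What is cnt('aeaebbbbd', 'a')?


s[0]='a' == 'a' -> 1
s[0]='e' != 'a' -> 0
s[0]='a' == 'a' -> 1
s[0]='e' != 'a' -> 0
s[0]='b' != 'a' -> 0
s[0]='b' != 'a' -> 0
s[0]='b' != 'a' -> 0
s[0]='b' != 'a' -> 0
s[0]='d' != 'a' -> 0
Sum: 1 + 0 + 1 + 0 + 0 + 0 + 0 + 0 + 0 = 2

2


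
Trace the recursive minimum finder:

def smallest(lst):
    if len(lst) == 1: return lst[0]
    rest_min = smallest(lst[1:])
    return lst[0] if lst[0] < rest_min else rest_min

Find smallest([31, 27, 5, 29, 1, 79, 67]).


smallest([31, 27, 5, 29, 1, 79, 67]): compare 31 with smallest([27, 5, 29, 1, 79, 67])
smallest([27, 5, 29, 1, 79, 67]): compare 27 with smallest([5, 29, 1, 79, 67])
smallest([5, 29, 1, 79, 67]): compare 5 with smallest([29, 1, 79, 67])
smallest([29, 1, 79, 67]): compare 29 with smallest([1, 79, 67])
smallest([1, 79, 67]): compare 1 with smallest([79, 67])
smallest([79, 67]): compare 79 with smallest([67])
smallest([67]) = 67  (base case)
Compare 79 with 67 -> 67
Compare 1 with 67 -> 1
Compare 29 with 1 -> 1
Compare 5 with 1 -> 1
Compare 27 with 1 -> 1
Compare 31 with 1 -> 1

1


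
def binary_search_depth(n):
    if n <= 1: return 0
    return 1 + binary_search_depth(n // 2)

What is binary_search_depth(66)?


66 / 2 = 33
33 / 2 = 16
16 / 2 = 8
8 / 2 = 4
4 / 2 = 2
2 / 2 = 1
Reached 1 after 6 halvings

6


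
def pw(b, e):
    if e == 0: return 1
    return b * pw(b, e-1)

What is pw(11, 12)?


pw(11, 12)
= 11 * pw(11, 11)
= 11 * 11 * pw(11, 10)
= 11 * 11 * 11 * pw(11, 9)
= 11 * 11 * 11 * 11 * pw(11, 8)
= 11 * 11 * 11 * 11 * 11 * pw(11, 7)
= 11 * 11 * 11 * 11 * 11 * 11 * pw(11, 6)
= 11 * 11 * 11 * 11 * 11 * 11 * 11 * pw(11, 5)
= 11 * 11 * 11 * 11 * 11 * 11 * 11 * 11 * pw(11, 4)
= 11 * 11 * 11 * 11 * 11 * 11 * 11 * 11 * 11 * pw(11, 3)
= 11 * 11 * 11 * 11 * 11 * 11 * 11 * 11 * 11 * 11 * pw(11, 2)
= 11 * 11 * 11 * 11 * 11 * 11 * 11 * 11 * 11 * 11 * 11 * pw(11, 1)
= 11 * 11 * 11 * 11 * 11 * 11 * 11 * 11 * 11 * 11 * 11 * 11 * pw(11, 0)
= 11 * 11 * 11 * 11 * 11 * 11 * 11 * 11 * 11 * 11 * 11 * 11 * 1
= 3138428376721

3138428376721


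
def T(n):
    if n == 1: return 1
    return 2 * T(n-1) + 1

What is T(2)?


T(2) = 2 * T(1) + 1
T(1) = 1  (base case)
T(2) = 2 * 1 + 1 = 3

3


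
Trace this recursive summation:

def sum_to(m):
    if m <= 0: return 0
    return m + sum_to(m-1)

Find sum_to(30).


sum_to(30)
= 30 + 29 + 28 + 27 + 26 + 25 + 24 + 23 + 22 + 21 + 20 + 19 + 18 + 17 + 16 + 15 + 14 + 13 + 12 + 11 + 10 + 9 + 8 + 7 + 6 + 5 + 4 + 3 + 2 + 1 + sum_to(0)
= 30 + 29 + 28 + 27 + 26 + 25 + 24 + 23 + 22 + 21 + 20 + 19 + 18 + 17 + 16 + 15 + 14 + 13 + 12 + 11 + 10 + 9 + 8 + 7 + 6 + 5 + 4 + 3 + 2 + 1 + 0
= 465

465


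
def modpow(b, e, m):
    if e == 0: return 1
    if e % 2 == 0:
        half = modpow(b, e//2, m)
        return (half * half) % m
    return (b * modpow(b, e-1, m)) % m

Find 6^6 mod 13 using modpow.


modpow(6, 6, 13): e is even, compute modpow(6, 3, 13)
  modpow(6, 3, 13): e is odd, compute modpow(6, 2, 13)
    modpow(6, 2, 13): e is even, compute modpow(6, 1, 13)
      modpow(6, 1, 13): e is odd, compute modpow(6, 0, 13)
        modpow(6, 0, 13) = 1
      (6 * 1) % 13 = 6
    half=6, (6*6) % 13 = 10
  (6 * 10) % 13 = 8
half=8, (8*8) % 13 = 12

12


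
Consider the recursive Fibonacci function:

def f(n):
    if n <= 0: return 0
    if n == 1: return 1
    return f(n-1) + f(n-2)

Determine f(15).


Computing f(15) bottom-up:
f(0) = 0
f(1) = 1
f(2) = f(1) + f(0) = 1 + 0 = 1
f(3) = f(2) + f(1) = 1 + 1 = 2
f(4) = f(3) + f(2) = 2 + 1 = 3
f(5) = f(4) + f(3) = 3 + 2 = 5
f(6) = f(5) + f(4) = 5 + 3 = 8
f(7) = f(6) + f(5) = 8 + 5 = 13
f(8) = f(7) + f(6) = 13 + 8 = 21
f(9) = f(8) + f(7) = 21 + 13 = 34
f(10) = f(9) + f(8) = 34 + 21 = 55
f(11) = f(10) + f(9) = 55 + 34 = 89
f(12) = f(11) + f(10) = 89 + 55 = 144
f(13) = f(12) + f(11) = 144 + 89 = 233
f(14) = f(13) + f(12) = 233 + 144 = 377
f(15) = f(14) + f(13) = 377 + 233 = 610

610


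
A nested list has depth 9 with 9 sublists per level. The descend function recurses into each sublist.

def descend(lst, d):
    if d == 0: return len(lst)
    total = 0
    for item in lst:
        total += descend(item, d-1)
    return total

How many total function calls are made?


At depth 0 (root): 1 call
At depth 1: each of 1 parents calls descend on 9 children = 9 calls
At depth 2: each of 9 parents calls descend on 9 children = 81 calls
At depth 3: each of 81 parents calls descend on 9 children = 729 calls
At depth 4: each of 729 parents calls descend on 9 children = 6561 calls
At depth 5: each of 6561 parents calls descend on 9 children = 59049 calls
At depth 6: each of 59049 parents calls descend on 9 children = 531441 calls
At depth 7: each of 531441 parents calls descend on 9 children = 4782969 calls
At depth 8: each of 4782969 parents calls descend on 9 children = 43046721 calls
At depth 9: each of 43046721 parents calls descend on 9 children = 387420489 calls
Total: 1 + 9 + 81 + 729 + 6561 + 59049 + 531441 + 4782969 + 43046721 + 387420489 = 435848050

435848050


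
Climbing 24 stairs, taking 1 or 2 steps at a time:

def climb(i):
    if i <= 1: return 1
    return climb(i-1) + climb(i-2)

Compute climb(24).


Building up from base cases:
climb(0) = 1
climb(1) = 1
climb(2) = climb(1) + climb(0) = 1 + 1 = 2
climb(3) = climb(2) + climb(1) = 2 + 1 = 3
climb(4) = climb(3) + climb(2) = 3 + 2 = 5
climb(5) = climb(4) + climb(3) = 5 + 3 = 8
climb(6) = climb(5) + climb(4) = 8 + 5 = 13
climb(7) = climb(6) + climb(5) = 13 + 8 = 21
climb(8) = climb(7) + climb(6) = 21 + 13 = 34
climb(9) = climb(8) + climb(7) = 34 + 21 = 55
climb(10) = climb(9) + climb(8) = 55 + 34 = 89
climb(11) = climb(10) + climb(9) = 89 + 55 = 144
climb(12) = climb(11) + climb(10) = 144 + 89 = 233
climb(13) = climb(12) + climb(11) = 233 + 144 = 377
climb(14) = climb(13) + climb(12) = 377 + 233 = 610
climb(15) = climb(14) + climb(13) = 610 + 377 = 987
climb(16) = climb(15) + climb(14) = 987 + 610 = 1597
climb(17) = climb(16) + climb(15) = 1597 + 987 = 2584
climb(18) = climb(17) + climb(16) = 2584 + 1597 = 4181
climb(19) = climb(18) + climb(17) = 4181 + 2584 = 6765
climb(20) = climb(19) + climb(18) = 6765 + 4181 = 10946
climb(21) = climb(20) + climb(19) = 10946 + 6765 = 17711
climb(22) = climb(21) + climb(20) = 17711 + 10946 = 28657
climb(23) = climb(22) + climb(21) = 28657 + 17711 = 46368
climb(24) = climb(23) + climb(22) = 46368 + 28657 = 75025

75025


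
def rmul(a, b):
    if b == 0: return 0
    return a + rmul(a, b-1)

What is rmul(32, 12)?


rmul(32, 12) = 32 + rmul(32, 11)
rmul(32, 11) = 32 + rmul(32, 10)
rmul(32, 10) = 32 + rmul(32, 9)
rmul(32, 9) = 32 + rmul(32, 8)
rmul(32, 8) = 32 + rmul(32, 7)
rmul(32, 7) = 32 + rmul(32, 6)
rmul(32, 6) = 32 + rmul(32, 5)
rmul(32, 5) = 32 + rmul(32, 4)
rmul(32, 4) = 32 + rmul(32, 3)
rmul(32, 3) = 32 + rmul(32, 2)
rmul(32, 2) = 32 + rmul(32, 1)
rmul(32, 1) = 32 + rmul(32, 0)
rmul(32, 0) = 0  (base case)
Total: 32 + 32 + 32 + 32 + 32 + 32 + 32 + 32 + 32 + 32 + 32 + 32 + 0 = 384

384


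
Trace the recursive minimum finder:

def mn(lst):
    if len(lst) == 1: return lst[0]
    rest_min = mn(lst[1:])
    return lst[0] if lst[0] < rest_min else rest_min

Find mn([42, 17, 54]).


mn([42, 17, 54]): compare 42 with mn([17, 54])
mn([17, 54]): compare 17 with mn([54])
mn([54]) = 54  (base case)
Compare 17 with 54 -> 17
Compare 42 with 17 -> 17

17


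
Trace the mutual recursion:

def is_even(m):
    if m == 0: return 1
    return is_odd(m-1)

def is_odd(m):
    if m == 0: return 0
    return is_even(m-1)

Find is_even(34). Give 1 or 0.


is_even(34) = is_odd(33)
is_odd(33) = is_even(32)
is_even(32) = is_odd(31)
is_odd(31) = is_even(30)
is_even(30) = is_odd(29)
is_odd(29) = is_even(28)
is_even(28) = is_odd(27)
is_odd(27) = is_even(26)
is_even(26) = is_odd(25)
is_odd(25) = is_even(24)
is_even(24) = is_odd(23)
is_odd(23) = is_even(22)
is_even(22) = is_odd(21)
is_odd(21) = is_even(20)
is_even(20) = is_odd(19)
is_odd(19) = is_even(18)
is_even(18) = is_odd(17)
is_odd(17) = is_even(16)
is_even(16) = is_odd(15)
is_odd(15) = is_even(14)
is_even(14) = is_odd(13)
is_odd(13) = is_even(12)
is_even(12) = is_odd(11)
is_odd(11) = is_even(10)
is_even(10) = is_odd(9)
is_odd(9) = is_even(8)
is_even(8) = is_odd(7)
is_odd(7) = is_even(6)
is_even(6) = is_odd(5)
is_odd(5) = is_even(4)
is_even(4) = is_odd(3)
is_odd(3) = is_even(2)
is_even(2) = is_odd(1)
is_odd(1) = is_even(0)
is_even(0) = 1  (base case)
Result: 1

1


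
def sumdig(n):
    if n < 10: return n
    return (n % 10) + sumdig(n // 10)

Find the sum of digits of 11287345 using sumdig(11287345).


sumdig(11287345) = 5 + sumdig(1128734)
sumdig(1128734) = 4 + sumdig(112873)
sumdig(112873) = 3 + sumdig(11287)
sumdig(11287) = 7 + sumdig(1128)
sumdig(1128) = 8 + sumdig(112)
sumdig(112) = 2 + sumdig(11)
sumdig(11) = 1 + sumdig(1)
sumdig(1) = 1  (base case)
Total: 5 + 4 + 3 + 7 + 8 + 2 + 1 + 1 = 31

31


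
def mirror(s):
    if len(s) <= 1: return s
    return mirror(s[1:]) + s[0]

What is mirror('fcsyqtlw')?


mirror('fcsyqtlw') = mirror('csyqtlw') + 'f'
mirror('csyqtlw') = mirror('syqtlw') + 'c'
mirror('syqtlw') = mirror('yqtlw') + 's'
mirror('yqtlw') = mirror('qtlw') + 'y'
mirror('qtlw') = mirror('tlw') + 'q'
mirror('tlw') = mirror('lw') + 't'
mirror('lw') = mirror('w') + 'l'
mirror('w') = 'w'  (base case)
Concatenating: 'w' + 'l' + 't' + 'q' + 'y' + 's' + 'c' + 'f' = 'wltqyscf'

wltqyscf


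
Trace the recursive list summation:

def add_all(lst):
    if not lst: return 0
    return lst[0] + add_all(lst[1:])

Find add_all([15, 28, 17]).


add_all([15, 28, 17]) = 15 + add_all([28, 17])
add_all([28, 17]) = 28 + add_all([17])
add_all([17]) = 17 + add_all([])
add_all([]) = 0  (base case)
Total: 15 + 28 + 17 + 0 = 60

60


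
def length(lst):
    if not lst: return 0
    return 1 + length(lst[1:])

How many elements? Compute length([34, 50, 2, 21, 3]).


length([34, 50, 2, 21, 3]) = 1 + length([50, 2, 21, 3])
length([50, 2, 21, 3]) = 1 + length([2, 21, 3])
length([2, 21, 3]) = 1 + length([21, 3])
length([21, 3]) = 1 + length([3])
length([3]) = 1 + length([])
length([]) = 0  (base case)
Unwinding: 1 + 1 + 1 + 1 + 1 + 0 = 5

5


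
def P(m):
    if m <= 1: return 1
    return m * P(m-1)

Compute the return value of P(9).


P(9)
= 9 * P(8)
= 9 * 8 * P(7)
= 9 * 8 * 7 * P(6)
= 9 * 8 * 7 * 6 * P(5)
= 9 * 8 * 7 * 6 * 5 * P(4)
= 9 * 8 * 7 * 6 * 5 * 4 * P(3)
= 9 * 8 * 7 * 6 * 5 * 4 * 3 * P(2)
= 9 * 8 * 7 * 6 * 5 * 4 * 3 * 2 * P(1)
= 9 * 8 * 7 * 6 * 5 * 4 * 3 * 2 * 1
= 362880

362880


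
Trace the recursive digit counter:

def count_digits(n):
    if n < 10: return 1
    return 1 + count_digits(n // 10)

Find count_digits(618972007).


count_digits(618972007) = 1 + count_digits(61897200)
count_digits(61897200) = 1 + count_digits(6189720)
count_digits(6189720) = 1 + count_digits(618972)
count_digits(618972) = 1 + count_digits(61897)
count_digits(61897) = 1 + count_digits(6189)
count_digits(6189) = 1 + count_digits(618)
count_digits(618) = 1 + count_digits(61)
count_digits(61) = 1 + count_digits(6)
count_digits(6) = 1  (base case: 6 < 10)
Unwinding: 1 + 1 + 1 + 1 + 1 + 1 + 1 + 1 + 1 = 9

9


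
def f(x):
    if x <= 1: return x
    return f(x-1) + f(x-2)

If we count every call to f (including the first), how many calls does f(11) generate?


Let C(n) = total calls for f(n)
C(0) = 1, C(1) = 1
C(2) = 1 + C(1) + C(0) = 1 + 1 + 1 = 3
C(3) = 1 + C(2) + C(1) = 1 + 3 + 1 = 5
C(4) = 1 + C(3) + C(2) = 1 + 5 + 3 = 9
C(5) = 1 + C(4) + C(3) = 1 + 9 + 5 = 15
C(6) = 1 + C(5) + C(4) = 1 + 15 + 9 = 25
C(7) = 1 + C(6) + C(5) = 1 + 25 + 15 = 41
C(8) = 1 + C(7) + C(6) = 1 + 41 + 25 = 67
C(9) = 1 + C(8) + C(7) = 1 + 67 + 41 = 109
C(10) = 1 + C(9) + C(8) = 1 + 109 + 67 = 177
C(11) = 1 + C(10) + C(9) = 1 + 177 + 109 = 287

287


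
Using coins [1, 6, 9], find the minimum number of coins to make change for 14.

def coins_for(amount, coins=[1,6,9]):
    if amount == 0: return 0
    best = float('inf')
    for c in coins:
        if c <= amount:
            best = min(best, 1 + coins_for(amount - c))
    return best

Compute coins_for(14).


Building up with DP:
coins_for(0) = 0
coins_for(1) = min(1+coins_for(0)=1+0=1) = 1
coins_for(2) = min(1+coins_for(1)=1+1=2) = 2
coins_for(3) = min(1+coins_for(2)=1+2=3) = 3
coins_for(4) = min(1+coins_for(3)=1+3=4) = 4
coins_for(5) = min(1+coins_for(4)=1+4=5) = 5
coins_for(6) = min(1+coins_for(5)=1+5=6, 1+coins_for(0)=1+0=1) = 1
coins_for(7) = min(1+coins_for(6)=1+1=2, 1+coins_for(1)=1+1=2) = 2
coins_for(8) = min(1+coins_for(7)=1+2=3, 1+coins_for(2)=1+2=3) = 3
coins_for(9) = min(1+coins_for(8)=1+3=4, 1+coins_for(3)=1+3=4, 1+coins_for(0)=1+0=1) = 1
coins_for(10) = min(1+coins_for(9)=1+1=2, 1+coins_for(4)=1+4=5, 1+coins_for(1)=1+1=2) = 2
coins_for(11) = min(1+coins_for(10)=1+2=3, 1+coins_for(5)=1+5=6, 1+coins_for(2)=1+2=3) = 3
coins_for(12) = min(1+coins_for(11)=1+3=4, 1+coins_for(6)=1+1=2, 1+coins_for(3)=1+3=4) = 2
coins_for(13) = min(1+coins_for(12)=1+2=3, 1+coins_for(7)=1+2=3, 1+coins_for(4)=1+4=5) = 3
coins_for(14) = min(1+coins_for(13)=1+3=4, 1+coins_for(8)=1+3=4, 1+coins_for(5)=1+5=6) = 4

4


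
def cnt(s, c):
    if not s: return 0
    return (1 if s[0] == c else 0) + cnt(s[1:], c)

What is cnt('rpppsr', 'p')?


s[0]='r' != 'p' -> 0
s[0]='p' == 'p' -> 1
s[0]='p' == 'p' -> 1
s[0]='p' == 'p' -> 1
s[0]='s' != 'p' -> 0
s[0]='r' != 'p' -> 0
Sum: 0 + 1 + 1 + 1 + 0 + 0 = 3

3


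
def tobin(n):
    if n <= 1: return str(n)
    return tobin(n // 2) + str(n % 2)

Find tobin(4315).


tobin(4315) = tobin(2157) + '1'
tobin(2157) = tobin(1078) + '1'
tobin(1078) = tobin(539) + '0'
tobin(539) = tobin(269) + '1'
tobin(269) = tobin(134) + '1'
tobin(134) = tobin(67) + '0'
tobin(67) = tobin(33) + '1'
tobin(33) = tobin(16) + '1'
tobin(16) = tobin(8) + '0'
tobin(8) = tobin(4) + '0'
tobin(4) = tobin(2) + '0'
tobin(2) = tobin(1) + '0'
tobin(1) = '1'  (base case)
Concatenating: '1' + '0' + '0' + '0' + '0' + '1' + '1' + '0' + '1' + '1' + '0' + '1' + '1' = '1000011011011'

1000011011011


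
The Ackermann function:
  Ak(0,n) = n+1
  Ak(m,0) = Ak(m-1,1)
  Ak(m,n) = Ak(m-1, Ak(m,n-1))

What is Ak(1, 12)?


Ak(1, 12) = Ak(0, Ak(1, 11))
  Ak(1, 11) = Ak(0, Ak(1, 10))
    Ak(1, 10) = Ak(0, Ak(1, 9))
      Ak(1, 9) = Ak(0, Ak(1, 8))
        Ak(1, 8) = Ak(0, Ak(1, 7))
          Ak(1, 7) = Ak(0, Ak(1, 6))
          Ak(1, 6) = Ak(0, Ak(1, 5))
          Ak(1, 5) = Ak(0, Ak(1, 4))
          Ak(1, 4) = Ak(0, Ak(1, 3))
          Ak(1, 3) = Ak(0, Ak(1, 2))
          Ak(1, 2) = Ak(0, Ak(1, 1))
          Ak(1, 1) = Ak(0, Ak(1, 0))
          Ak(1, 0) = Ak(0, 1)
          Ak(0, 1) = 2
            = Ak(0, 2)
          Ak(0, 2) = 3
            = Ak(0, 3)
          Ak(0, 3) = 4
            = Ak(0, 4)
          Ak(0, 4) = 5
            = Ak(0, 5)
          Ak(0, 5) = 6
            = Ak(0, 6)
          Ak(0, 6) = 7
            = Ak(0, 7)
... (trace truncated)
Result: Ak(1, 12) = 14

14


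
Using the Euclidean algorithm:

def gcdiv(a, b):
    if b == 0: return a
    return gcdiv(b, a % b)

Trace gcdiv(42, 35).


gcdiv(42, 35) = gcdiv(35, 7)
gcdiv(35, 7) = gcdiv(7, 0)
gcdiv(7, 0) = 7  (base case)

7


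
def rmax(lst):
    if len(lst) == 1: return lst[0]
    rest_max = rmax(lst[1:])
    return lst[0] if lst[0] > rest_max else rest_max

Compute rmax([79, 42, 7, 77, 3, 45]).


rmax([79, 42, 7, 77, 3, 45]): compare 79 with rmax([42, 7, 77, 3, 45])
rmax([42, 7, 77, 3, 45]): compare 42 with rmax([7, 77, 3, 45])
rmax([7, 77, 3, 45]): compare 7 with rmax([77, 3, 45])
rmax([77, 3, 45]): compare 77 with rmax([3, 45])
rmax([3, 45]): compare 3 with rmax([45])
rmax([45]) = 45  (base case)
Compare 3 with 45 -> 45
Compare 77 with 45 -> 77
Compare 7 with 77 -> 77
Compare 42 with 77 -> 77
Compare 79 with 77 -> 79

79
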